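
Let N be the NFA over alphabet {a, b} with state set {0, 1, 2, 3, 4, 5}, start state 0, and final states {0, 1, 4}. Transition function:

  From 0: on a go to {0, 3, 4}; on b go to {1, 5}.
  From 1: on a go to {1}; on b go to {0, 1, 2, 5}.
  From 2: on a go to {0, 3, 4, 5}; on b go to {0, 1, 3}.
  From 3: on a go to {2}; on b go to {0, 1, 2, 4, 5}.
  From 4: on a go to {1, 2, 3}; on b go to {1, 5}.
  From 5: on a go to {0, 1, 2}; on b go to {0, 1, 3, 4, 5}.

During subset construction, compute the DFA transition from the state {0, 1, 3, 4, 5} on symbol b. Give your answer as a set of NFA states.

{0, 1, 2, 3, 4, 5}

δ(0,b) = {1, 5}; δ(1,b) = {0, 1, 2, 5}; δ(3,b) = {0, 1, 2, 4, 5}; δ(4,b) = {1, 5}; δ(5,b) = {0, 1, 3, 4, 5}.
Union: {0, 1, 2, 3, 4, 5}.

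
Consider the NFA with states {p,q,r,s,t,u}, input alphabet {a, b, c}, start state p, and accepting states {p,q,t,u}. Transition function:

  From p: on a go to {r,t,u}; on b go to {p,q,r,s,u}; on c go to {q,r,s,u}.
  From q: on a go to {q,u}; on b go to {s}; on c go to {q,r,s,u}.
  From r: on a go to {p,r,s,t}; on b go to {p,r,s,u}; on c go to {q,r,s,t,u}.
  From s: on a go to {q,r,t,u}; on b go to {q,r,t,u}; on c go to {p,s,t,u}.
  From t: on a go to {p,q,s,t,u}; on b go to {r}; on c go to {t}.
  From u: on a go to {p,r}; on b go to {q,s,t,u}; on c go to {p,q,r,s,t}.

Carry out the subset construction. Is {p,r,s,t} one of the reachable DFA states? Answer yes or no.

no

Start state of the DFA: {p}.
{p} --a--> {r,t,u}  [new]
{p} --b--> {p,q,r,s,u}  [new]
{p} --c--> {q,r,s,u}  [new]
{r,t,u} --a--> {p,q,r,s,t,u}  [new]
{r,t,u} --b--> {p,q,r,s,t,u}  [seen]
{r,t,u} --c--> {p,q,r,s,t,u}  [seen]
{p,q,r,s,u} --a--> {p,q,r,s,t,u}  [seen]
{p,q,r,s,u} --b--> {p,q,r,s,t,u}  [seen]
{p,q,r,s,u} --c--> {p,q,r,s,t,u}  [seen]
{q,r,s,u} --a--> {p,q,r,s,t,u}  [seen]
{q,r,s,u} --b--> {p,q,r,s,t,u}  [seen]
{q,r,s,u} --c--> {p,q,r,s,t,u}  [seen]
{p,q,r,s,t,u} --a--> {p,q,r,s,t,u}  [seen]
{p,q,r,s,t,u} --b--> {p,q,r,s,t,u}  [seen]
{p,q,r,s,t,u} --c--> {p,q,r,s,t,u}  [seen]
Reachable DFA states: {p}, {r,t,u}, {p,q,r,s,u}, {q,r,s,u}, {p,q,r,s,t,u}.
{p,r,s,t} is not among them.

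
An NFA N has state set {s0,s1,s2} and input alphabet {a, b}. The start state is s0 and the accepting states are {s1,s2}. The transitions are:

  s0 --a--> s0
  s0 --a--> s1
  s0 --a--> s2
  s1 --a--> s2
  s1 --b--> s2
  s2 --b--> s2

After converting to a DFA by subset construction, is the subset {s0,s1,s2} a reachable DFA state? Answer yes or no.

yes

Start state of the DFA: {s0}.
{s0} --a--> {s0,s1,s2}  [new]
{s0} --b--> ∅  [new]
{s0,s1,s2} --a--> {s0,s1,s2}  [seen]
{s0,s1,s2} --b--> {s2}  [new]
∅ --a--> ∅  [seen]
∅ --b--> ∅  [seen]
{s2} --a--> ∅  [seen]
{s2} --b--> {s2}  [seen]
Reachable DFA states: {s0}, {s0,s1,s2}, ∅, {s2}.
{s0,s1,s2} is among them.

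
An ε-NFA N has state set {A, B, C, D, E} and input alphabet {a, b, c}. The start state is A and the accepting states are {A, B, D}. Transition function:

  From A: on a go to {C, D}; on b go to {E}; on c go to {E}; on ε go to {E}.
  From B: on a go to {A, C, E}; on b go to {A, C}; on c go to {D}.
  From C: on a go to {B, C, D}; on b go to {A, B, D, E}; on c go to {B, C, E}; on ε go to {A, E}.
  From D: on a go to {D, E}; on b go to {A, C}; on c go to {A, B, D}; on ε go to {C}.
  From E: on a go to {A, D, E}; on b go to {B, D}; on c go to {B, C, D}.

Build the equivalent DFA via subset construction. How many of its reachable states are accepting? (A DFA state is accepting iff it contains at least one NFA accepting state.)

Start state of the DFA: {A, E} (ε-closure of the NFA start).
{A, E} --a--> {A, C, D, E}  [new]
{A, E} --b--> {A, B, C, D, E}  [new]
{A, E} --c--> {A, B, C, D, E}  [seen]
{A, C, D, E} --a--> {A, B, C, D, E}  [seen]
{A, C, D, E} --b--> {A, B, C, D, E}  [seen]
{A, C, D, E} --c--> {A, B, C, D, E}  [seen]
{A, B, C, D, E} --a--> {A, B, C, D, E}  [seen]
{A, B, C, D, E} --b--> {A, B, C, D, E}  [seen]
{A, B, C, D, E} --c--> {A, B, C, D, E}  [seen]
Reachable DFA states: {A, E}, {A, C, D, E}, {A, B, C, D, E}.
Accepting DFA states (contain an NFA accepting state): {A, E}, {A, C, D, E}, {A, B, C, D, E}.

3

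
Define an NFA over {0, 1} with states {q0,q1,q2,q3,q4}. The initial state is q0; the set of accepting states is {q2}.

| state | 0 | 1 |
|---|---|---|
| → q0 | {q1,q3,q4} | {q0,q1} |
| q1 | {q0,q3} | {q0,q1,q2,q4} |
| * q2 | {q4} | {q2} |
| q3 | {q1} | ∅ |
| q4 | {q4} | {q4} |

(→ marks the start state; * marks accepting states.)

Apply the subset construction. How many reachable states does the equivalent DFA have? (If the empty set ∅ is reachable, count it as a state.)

5

Start state of the DFA: {q0}.
{q0} --0--> {q1,q3,q4}  [new]
{q0} --1--> {q0,q1}  [new]
{q1,q3,q4} --0--> {q0,q1,q3,q4}  [new]
{q1,q3,q4} --1--> {q0,q1,q2,q4}  [new]
{q0,q1} --0--> {q0,q1,q3,q4}  [seen]
{q0,q1} --1--> {q0,q1,q2,q4}  [seen]
{q0,q1,q3,q4} --0--> {q0,q1,q3,q4}  [seen]
{q0,q1,q3,q4} --1--> {q0,q1,q2,q4}  [seen]
{q0,q1,q2,q4} --0--> {q0,q1,q3,q4}  [seen]
{q0,q1,q2,q4} --1--> {q0,q1,q2,q4}  [seen]
Reachable DFA states: {q0}, {q1,q3,q4}, {q0,q1}, {q0,q1,q3,q4}, {q0,q1,q2,q4}.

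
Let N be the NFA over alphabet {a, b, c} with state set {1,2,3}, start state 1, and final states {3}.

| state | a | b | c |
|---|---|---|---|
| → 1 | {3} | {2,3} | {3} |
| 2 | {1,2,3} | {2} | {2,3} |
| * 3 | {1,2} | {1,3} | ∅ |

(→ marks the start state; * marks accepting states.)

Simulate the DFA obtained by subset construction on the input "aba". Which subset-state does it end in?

{1,2,3}

Start: {1}.
δ(1,a) = {3}.
Union: {3}.
After a: {3}.
δ(3,b) = {1,3}.
Union: {1,3}.
After b: {1,3}.
δ(1,a) = {3}; δ(3,a) = {1,2}.
Union: {1,2,3}.
After a: {1,2,3}.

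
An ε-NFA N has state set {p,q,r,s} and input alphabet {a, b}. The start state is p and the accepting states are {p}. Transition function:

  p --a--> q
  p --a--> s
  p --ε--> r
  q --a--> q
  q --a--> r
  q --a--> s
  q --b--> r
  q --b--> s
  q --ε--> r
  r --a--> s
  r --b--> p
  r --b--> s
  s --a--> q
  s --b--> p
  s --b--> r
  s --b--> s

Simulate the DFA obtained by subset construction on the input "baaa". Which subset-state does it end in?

{q,r,s}

Start: {p,r}.
δ(p,b) = ∅; δ(r,b) = {p,s}.
Union: {p,s}.
ε-closure gives {p,r,s}.
After b: {p,r,s}.
δ(p,a) = {q,s}; δ(r,a) = {s}; δ(s,a) = {q}.
Union: {q,s}.
ε-closure gives {q,r,s}.
After a: {q,r,s}.
δ(q,a) = {q,r,s}; δ(r,a) = {s}; δ(s,a) = {q}.
Union: {q,r,s}.
After a: {q,r,s}.
δ(q,a) = {q,r,s}; δ(r,a) = {s}; δ(s,a) = {q}.
Union: {q,r,s}.
After a: {q,r,s}.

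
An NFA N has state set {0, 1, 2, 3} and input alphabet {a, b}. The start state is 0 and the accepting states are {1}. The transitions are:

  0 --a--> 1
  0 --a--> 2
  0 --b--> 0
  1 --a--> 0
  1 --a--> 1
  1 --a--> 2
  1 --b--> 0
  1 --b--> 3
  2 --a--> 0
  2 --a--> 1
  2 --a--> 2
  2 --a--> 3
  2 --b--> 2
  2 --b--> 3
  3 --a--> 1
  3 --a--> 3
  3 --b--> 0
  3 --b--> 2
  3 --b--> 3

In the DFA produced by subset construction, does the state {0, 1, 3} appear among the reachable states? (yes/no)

no

Start state of the DFA: {0}.
{0} --a--> {1, 2}  [new]
{0} --b--> {0}  [seen]
{1, 2} --a--> {0, 1, 2, 3}  [new]
{1, 2} --b--> {0, 2, 3}  [new]
{0, 1, 2, 3} --a--> {0, 1, 2, 3}  [seen]
{0, 1, 2, 3} --b--> {0, 2, 3}  [seen]
{0, 2, 3} --a--> {0, 1, 2, 3}  [seen]
{0, 2, 3} --b--> {0, 2, 3}  [seen]
Reachable DFA states: {0}, {1, 2}, {0, 1, 2, 3}, {0, 2, 3}.
{0, 1, 3} is not among them.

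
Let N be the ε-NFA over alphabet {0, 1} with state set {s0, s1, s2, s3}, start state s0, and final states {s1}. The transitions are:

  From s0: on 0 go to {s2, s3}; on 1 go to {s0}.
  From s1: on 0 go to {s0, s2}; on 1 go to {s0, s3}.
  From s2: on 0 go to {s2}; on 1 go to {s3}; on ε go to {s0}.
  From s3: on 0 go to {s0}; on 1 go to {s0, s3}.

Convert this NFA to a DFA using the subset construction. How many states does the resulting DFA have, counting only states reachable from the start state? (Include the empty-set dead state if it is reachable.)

Start state of the DFA: {s0} (ε-closure of the NFA start).
{s0} --0--> {s0, s2, s3}  [new]
{s0} --1--> {s0}  [seen]
{s0, s2, s3} --0--> {s0, s2, s3}  [seen]
{s0, s2, s3} --1--> {s0, s3}  [new]
{s0, s3} --0--> {s0, s2, s3}  [seen]
{s0, s3} --1--> {s0, s3}  [seen]
Reachable DFA states: {s0}, {s0, s2, s3}, {s0, s3}.

3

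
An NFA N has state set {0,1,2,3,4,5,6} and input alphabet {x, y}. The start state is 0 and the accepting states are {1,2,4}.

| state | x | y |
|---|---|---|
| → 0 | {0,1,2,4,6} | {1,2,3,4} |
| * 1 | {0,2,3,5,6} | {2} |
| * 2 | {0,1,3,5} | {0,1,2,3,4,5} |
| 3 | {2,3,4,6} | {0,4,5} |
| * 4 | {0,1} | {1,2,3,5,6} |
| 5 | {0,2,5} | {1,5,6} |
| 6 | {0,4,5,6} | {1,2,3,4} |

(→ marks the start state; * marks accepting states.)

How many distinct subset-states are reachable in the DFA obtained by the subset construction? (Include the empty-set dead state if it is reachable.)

4

Start state of the DFA: {0}.
{0} --x--> {0,1,2,4,6}  [new]
{0} --y--> {1,2,3,4}  [new]
{0,1,2,4,6} --x--> {0,1,2,3,4,5,6}  [new]
{0,1,2,4,6} --y--> {0,1,2,3,4,5,6}  [seen]
{1,2,3,4} --x--> {0,1,2,3,4,5,6}  [seen]
{1,2,3,4} --y--> {0,1,2,3,4,5,6}  [seen]
{0,1,2,3,4,5,6} --x--> {0,1,2,3,4,5,6}  [seen]
{0,1,2,3,4,5,6} --y--> {0,1,2,3,4,5,6}  [seen]
Reachable DFA states: {0}, {0,1,2,4,6}, {1,2,3,4}, {0,1,2,3,4,5,6}.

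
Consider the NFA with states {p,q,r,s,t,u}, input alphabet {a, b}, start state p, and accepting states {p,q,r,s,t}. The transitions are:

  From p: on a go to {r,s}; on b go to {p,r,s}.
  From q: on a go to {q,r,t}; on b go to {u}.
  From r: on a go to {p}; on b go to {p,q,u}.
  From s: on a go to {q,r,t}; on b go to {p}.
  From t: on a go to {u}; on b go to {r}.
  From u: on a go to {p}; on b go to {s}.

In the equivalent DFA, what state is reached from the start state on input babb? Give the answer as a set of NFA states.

Start: {p}.
δ(p,b) = {p,r,s}.
Union: {p,r,s}.
After b: {p,r,s}.
δ(p,a) = {r,s}; δ(r,a) = {p}; δ(s,a) = {q,r,t}.
Union: {p,q,r,s,t}.
After a: {p,q,r,s,t}.
δ(p,b) = {p,r,s}; δ(q,b) = {u}; δ(r,b) = {p,q,u}; δ(s,b) = {p}; δ(t,b) = {r}.
Union: {p,q,r,s,u}.
After b: {p,q,r,s,u}.
δ(p,b) = {p,r,s}; δ(q,b) = {u}; δ(r,b) = {p,q,u}; δ(s,b) = {p}; δ(u,b) = {s}.
Union: {p,q,r,s,u}.
After b: {p,q,r,s,u}.

{p,q,r,s,u}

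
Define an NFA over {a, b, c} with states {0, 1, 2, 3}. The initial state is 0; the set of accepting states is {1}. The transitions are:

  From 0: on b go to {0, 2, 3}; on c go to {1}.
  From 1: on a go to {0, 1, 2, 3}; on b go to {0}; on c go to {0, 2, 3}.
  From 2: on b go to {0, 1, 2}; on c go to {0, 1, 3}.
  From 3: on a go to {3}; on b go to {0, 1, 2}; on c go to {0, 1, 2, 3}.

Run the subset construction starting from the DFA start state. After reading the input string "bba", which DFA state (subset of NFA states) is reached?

{0, 1, 2, 3}

Start: {0}.
δ(0,b) = {0, 2, 3}.
Union: {0, 2, 3}.
After b: {0, 2, 3}.
δ(0,b) = {0, 2, 3}; δ(2,b) = {0, 1, 2}; δ(3,b) = {0, 1, 2}.
Union: {0, 1, 2, 3}.
After b: {0, 1, 2, 3}.
δ(0,a) = ∅; δ(1,a) = {0, 1, 2, 3}; δ(2,a) = ∅; δ(3,a) = {3}.
Union: {0, 1, 2, 3}.
After a: {0, 1, 2, 3}.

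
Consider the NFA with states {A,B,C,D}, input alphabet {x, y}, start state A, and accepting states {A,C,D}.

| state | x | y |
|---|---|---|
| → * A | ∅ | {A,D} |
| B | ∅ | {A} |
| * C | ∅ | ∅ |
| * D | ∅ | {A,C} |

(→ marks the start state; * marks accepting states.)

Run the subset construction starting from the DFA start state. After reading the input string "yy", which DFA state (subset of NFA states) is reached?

{A,C,D}

Start: {A}.
δ(A,y) = {A,D}.
Union: {A,D}.
After y: {A,D}.
δ(A,y) = {A,D}; δ(D,y) = {A,C}.
Union: {A,C,D}.
After y: {A,C,D}.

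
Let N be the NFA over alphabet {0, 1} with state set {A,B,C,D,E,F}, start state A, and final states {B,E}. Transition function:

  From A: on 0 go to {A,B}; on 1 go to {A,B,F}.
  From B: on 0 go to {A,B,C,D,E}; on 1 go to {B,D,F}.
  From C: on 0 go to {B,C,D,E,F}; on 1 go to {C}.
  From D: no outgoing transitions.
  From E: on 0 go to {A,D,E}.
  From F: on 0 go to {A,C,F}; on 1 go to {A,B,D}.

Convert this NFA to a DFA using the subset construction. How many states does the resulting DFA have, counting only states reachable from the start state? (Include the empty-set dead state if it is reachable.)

7

Start state of the DFA: {A}.
{A} --0--> {A,B}  [new]
{A} --1--> {A,B,F}  [new]
{A,B} --0--> {A,B,C,D,E}  [new]
{A,B} --1--> {A,B,D,F}  [new]
{A,B,F} --0--> {A,B,C,D,E,F}  [new]
{A,B,F} --1--> {A,B,D,F}  [seen]
{A,B,C,D,E} --0--> {A,B,C,D,E,F}  [seen]
{A,B,C,D,E} --1--> {A,B,C,D,F}  [new]
{A,B,D,F} --0--> {A,B,C,D,E,F}  [seen]
{A,B,D,F} --1--> {A,B,D,F}  [seen]
{A,B,C,D,E,F} --0--> {A,B,C,D,E,F}  [seen]
{A,B,C,D,E,F} --1--> {A,B,C,D,F}  [seen]
{A,B,C,D,F} --0--> {A,B,C,D,E,F}  [seen]
{A,B,C,D,F} --1--> {A,B,C,D,F}  [seen]
Reachable DFA states: {A}, {A,B}, {A,B,F}, {A,B,C,D,E}, {A,B,D,F}, {A,B,C,D,E,F}, {A,B,C,D,F}.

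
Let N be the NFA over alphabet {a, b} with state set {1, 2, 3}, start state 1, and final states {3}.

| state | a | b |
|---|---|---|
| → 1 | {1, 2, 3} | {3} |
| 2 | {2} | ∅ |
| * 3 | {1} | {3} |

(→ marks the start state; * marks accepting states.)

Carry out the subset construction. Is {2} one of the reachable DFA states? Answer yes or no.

Start state of the DFA: {1}.
{1} --a--> {1, 2, 3}  [new]
{1} --b--> {3}  [new]
{1, 2, 3} --a--> {1, 2, 3}  [seen]
{1, 2, 3} --b--> {3}  [seen]
{3} --a--> {1}  [seen]
{3} --b--> {3}  [seen]
Reachable DFA states: {1}, {1, 2, 3}, {3}.
{2} is not among them.

no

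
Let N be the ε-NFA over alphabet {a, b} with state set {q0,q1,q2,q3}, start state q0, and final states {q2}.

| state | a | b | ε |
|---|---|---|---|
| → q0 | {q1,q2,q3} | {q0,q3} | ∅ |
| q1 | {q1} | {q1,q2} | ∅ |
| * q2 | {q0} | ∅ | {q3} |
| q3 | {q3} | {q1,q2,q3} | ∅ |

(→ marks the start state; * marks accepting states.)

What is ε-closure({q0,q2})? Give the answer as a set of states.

Begin with {q0,q2}.
q2 →ε {q3}; add q3.
ε-closure = {q0,q2,q3}.

{q0,q2,q3}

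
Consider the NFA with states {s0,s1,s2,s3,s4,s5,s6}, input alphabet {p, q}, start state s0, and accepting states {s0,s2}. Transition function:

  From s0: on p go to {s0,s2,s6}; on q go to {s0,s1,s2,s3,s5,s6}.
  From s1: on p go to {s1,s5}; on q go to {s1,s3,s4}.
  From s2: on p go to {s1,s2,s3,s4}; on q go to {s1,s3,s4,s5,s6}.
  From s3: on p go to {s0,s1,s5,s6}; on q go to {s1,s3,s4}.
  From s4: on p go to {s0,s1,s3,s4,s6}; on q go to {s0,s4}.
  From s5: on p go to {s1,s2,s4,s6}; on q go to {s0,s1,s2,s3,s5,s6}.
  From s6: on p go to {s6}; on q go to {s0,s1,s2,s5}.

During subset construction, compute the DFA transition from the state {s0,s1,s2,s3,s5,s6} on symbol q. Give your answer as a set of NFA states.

δ(s0,q) = {s0,s1,s2,s3,s5,s6}; δ(s1,q) = {s1,s3,s4}; δ(s2,q) = {s1,s3,s4,s5,s6}; δ(s3,q) = {s1,s3,s4}; δ(s5,q) = {s0,s1,s2,s3,s5,s6}; δ(s6,q) = {s0,s1,s2,s5}.
Union: {s0,s1,s2,s3,s4,s5,s6}.

{s0,s1,s2,s3,s4,s5,s6}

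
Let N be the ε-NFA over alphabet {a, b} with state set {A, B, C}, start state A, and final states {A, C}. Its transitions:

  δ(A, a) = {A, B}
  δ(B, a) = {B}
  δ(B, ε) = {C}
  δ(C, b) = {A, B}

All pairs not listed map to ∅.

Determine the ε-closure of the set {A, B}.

Begin with {A, B}.
B →ε {C}; add C.
ε-closure = {A, B, C}.

{A, B, C}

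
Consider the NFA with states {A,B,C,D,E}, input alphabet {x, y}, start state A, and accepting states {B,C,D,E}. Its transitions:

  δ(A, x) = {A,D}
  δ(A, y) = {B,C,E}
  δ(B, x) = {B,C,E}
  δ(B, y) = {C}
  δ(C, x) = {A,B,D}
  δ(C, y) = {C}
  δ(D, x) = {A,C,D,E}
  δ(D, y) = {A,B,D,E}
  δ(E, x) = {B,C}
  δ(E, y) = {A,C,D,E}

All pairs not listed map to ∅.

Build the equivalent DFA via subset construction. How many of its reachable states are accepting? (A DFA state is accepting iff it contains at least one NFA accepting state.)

Start state of the DFA: {A}.
{A} --x--> {A,D}  [new]
{A} --y--> {B,C,E}  [new]
{A,D} --x--> {A,C,D,E}  [new]
{A,D} --y--> {A,B,C,D,E}  [new]
{B,C,E} --x--> {A,B,C,D,E}  [seen]
{B,C,E} --y--> {A,C,D,E}  [seen]
{A,C,D,E} --x--> {A,B,C,D,E}  [seen]
{A,C,D,E} --y--> {A,B,C,D,E}  [seen]
{A,B,C,D,E} --x--> {A,B,C,D,E}  [seen]
{A,B,C,D,E} --y--> {A,B,C,D,E}  [seen]
Reachable DFA states: {A}, {A,D}, {B,C,E}, {A,C,D,E}, {A,B,C,D,E}.
Accepting DFA states (contain an NFA accepting state): {A,D}, {B,C,E}, {A,C,D,E}, {A,B,C,D,E}.

4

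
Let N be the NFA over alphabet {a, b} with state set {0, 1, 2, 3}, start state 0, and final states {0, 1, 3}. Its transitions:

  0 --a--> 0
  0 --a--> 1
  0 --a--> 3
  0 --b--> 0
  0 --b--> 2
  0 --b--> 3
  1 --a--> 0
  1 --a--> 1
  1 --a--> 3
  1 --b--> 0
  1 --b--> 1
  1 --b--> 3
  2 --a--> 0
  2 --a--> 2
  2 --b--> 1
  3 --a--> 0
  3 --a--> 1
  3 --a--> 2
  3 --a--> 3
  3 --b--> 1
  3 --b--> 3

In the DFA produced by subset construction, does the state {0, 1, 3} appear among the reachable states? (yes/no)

yes

Start state of the DFA: {0}.
{0} --a--> {0, 1, 3}  [new]
{0} --b--> {0, 2, 3}  [new]
{0, 1, 3} --a--> {0, 1, 2, 3}  [new]
{0, 1, 3} --b--> {0, 1, 2, 3}  [seen]
{0, 2, 3} --a--> {0, 1, 2, 3}  [seen]
{0, 2, 3} --b--> {0, 1, 2, 3}  [seen]
{0, 1, 2, 3} --a--> {0, 1, 2, 3}  [seen]
{0, 1, 2, 3} --b--> {0, 1, 2, 3}  [seen]
Reachable DFA states: {0}, {0, 1, 3}, {0, 2, 3}, {0, 1, 2, 3}.
{0, 1, 3} is among them.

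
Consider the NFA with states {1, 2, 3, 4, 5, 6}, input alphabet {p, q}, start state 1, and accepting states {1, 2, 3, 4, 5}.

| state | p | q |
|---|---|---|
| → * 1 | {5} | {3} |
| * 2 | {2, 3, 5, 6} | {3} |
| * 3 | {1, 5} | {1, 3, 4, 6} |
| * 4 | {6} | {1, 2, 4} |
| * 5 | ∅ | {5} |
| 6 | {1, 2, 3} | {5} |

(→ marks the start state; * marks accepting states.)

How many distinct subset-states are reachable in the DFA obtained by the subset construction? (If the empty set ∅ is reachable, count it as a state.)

Start state of the DFA: {1}.
{1} --p--> {5}  [new]
{1} --q--> {3}  [new]
{5} --p--> ∅  [new]
{5} --q--> {5}  [seen]
{3} --p--> {1, 5}  [new]
{3} --q--> {1, 3, 4, 6}  [new]
∅ --p--> ∅  [seen]
∅ --q--> ∅  [seen]
{1, 5} --p--> {5}  [seen]
{1, 5} --q--> {3, 5}  [new]
{1, 3, 4, 6} --p--> {1, 2, 3, 5, 6}  [new]
{1, 3, 4, 6} --q--> {1, 2, 3, 4, 5, 6}  [new]
{3, 5} --p--> {1, 5}  [seen]
{3, 5} --q--> {1, 3, 4, 5, 6}  [new]
{1, 2, 3, 5, 6} --p--> {1, 2, 3, 5, 6}  [seen]
{1, 2, 3, 5, 6} --q--> {1, 3, 4, 5, 6}  [seen]
{1, 2, 3, 4, 5, 6} --p--> {1, 2, 3, 5, 6}  [seen]
{1, 2, 3, 4, 5, 6} --q--> {1, 2, 3, 4, 5, 6}  [seen]
{1, 3, 4, 5, 6} --p--> {1, 2, 3, 5, 6}  [seen]
{1, 3, 4, 5, 6} --q--> {1, 2, 3, 4, 5, 6}  [seen]
Reachable DFA states: {1}, {5}, {3}, ∅, {1, 5}, {1, 3, 4, 6}, {3, 5}, {1, 2, 3, 5, 6}, {1, 2, 3, 4, 5, 6}, {1, 3, 4, 5, 6}.

10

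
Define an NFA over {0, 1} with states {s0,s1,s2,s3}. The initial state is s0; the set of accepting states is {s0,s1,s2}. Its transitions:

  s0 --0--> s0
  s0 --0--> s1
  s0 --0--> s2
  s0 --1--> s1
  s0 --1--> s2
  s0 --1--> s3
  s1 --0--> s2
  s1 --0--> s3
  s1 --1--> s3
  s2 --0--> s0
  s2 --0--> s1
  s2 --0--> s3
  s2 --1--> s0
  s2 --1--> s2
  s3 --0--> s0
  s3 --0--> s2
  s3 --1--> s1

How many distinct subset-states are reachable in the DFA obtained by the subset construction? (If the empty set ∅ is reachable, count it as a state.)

Start state of the DFA: {s0}.
{s0} --0--> {s0,s1,s2}  [new]
{s0} --1--> {s1,s2,s3}  [new]
{s0,s1,s2} --0--> {s0,s1,s2,s3}  [new]
{s0,s1,s2} --1--> {s0,s1,s2,s3}  [seen]
{s1,s2,s3} --0--> {s0,s1,s2,s3}  [seen]
{s1,s2,s3} --1--> {s0,s1,s2,s3}  [seen]
{s0,s1,s2,s3} --0--> {s0,s1,s2,s3}  [seen]
{s0,s1,s2,s3} --1--> {s0,s1,s2,s3}  [seen]
Reachable DFA states: {s0}, {s0,s1,s2}, {s1,s2,s3}, {s0,s1,s2,s3}.

4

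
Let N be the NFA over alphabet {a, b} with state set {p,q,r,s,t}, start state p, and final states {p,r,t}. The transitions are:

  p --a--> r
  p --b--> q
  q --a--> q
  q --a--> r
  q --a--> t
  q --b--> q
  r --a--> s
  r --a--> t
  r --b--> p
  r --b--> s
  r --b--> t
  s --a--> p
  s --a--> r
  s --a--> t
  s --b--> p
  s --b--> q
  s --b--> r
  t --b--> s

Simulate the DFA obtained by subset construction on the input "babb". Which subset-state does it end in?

Start: {p}.
δ(p,b) = {q}.
Union: {q}.
After b: {q}.
δ(q,a) = {q,r,t}.
Union: {q,r,t}.
After a: {q,r,t}.
δ(q,b) = {q}; δ(r,b) = {p,s,t}; δ(t,b) = {s}.
Union: {p,q,s,t}.
After b: {p,q,s,t}.
δ(p,b) = {q}; δ(q,b) = {q}; δ(s,b) = {p,q,r}; δ(t,b) = {s}.
Union: {p,q,r,s}.
After b: {p,q,r,s}.

{p,q,r,s}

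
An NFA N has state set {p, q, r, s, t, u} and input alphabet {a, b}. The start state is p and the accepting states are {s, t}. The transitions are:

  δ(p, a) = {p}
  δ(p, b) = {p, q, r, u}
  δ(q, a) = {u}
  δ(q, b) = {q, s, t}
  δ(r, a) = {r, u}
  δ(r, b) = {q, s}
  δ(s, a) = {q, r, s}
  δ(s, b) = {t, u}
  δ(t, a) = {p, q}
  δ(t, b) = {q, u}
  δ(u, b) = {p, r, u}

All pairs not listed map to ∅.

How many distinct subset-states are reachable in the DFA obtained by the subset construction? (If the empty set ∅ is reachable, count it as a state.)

Start state of the DFA: {p}.
{p} --a--> {p}  [seen]
{p} --b--> {p, q, r, u}  [new]
{p, q, r, u} --a--> {p, r, u}  [new]
{p, q, r, u} --b--> {p, q, r, s, t, u}  [new]
{p, r, u} --a--> {p, r, u}  [seen]
{p, r, u} --b--> {p, q, r, s, u}  [new]
{p, q, r, s, t, u} --a--> {p, q, r, s, u}  [seen]
{p, q, r, s, t, u} --b--> {p, q, r, s, t, u}  [seen]
{p, q, r, s, u} --a--> {p, q, r, s, u}  [seen]
{p, q, r, s, u} --b--> {p, q, r, s, t, u}  [seen]
Reachable DFA states: {p}, {p, q, r, u}, {p, r, u}, {p, q, r, s, t, u}, {p, q, r, s, u}.

5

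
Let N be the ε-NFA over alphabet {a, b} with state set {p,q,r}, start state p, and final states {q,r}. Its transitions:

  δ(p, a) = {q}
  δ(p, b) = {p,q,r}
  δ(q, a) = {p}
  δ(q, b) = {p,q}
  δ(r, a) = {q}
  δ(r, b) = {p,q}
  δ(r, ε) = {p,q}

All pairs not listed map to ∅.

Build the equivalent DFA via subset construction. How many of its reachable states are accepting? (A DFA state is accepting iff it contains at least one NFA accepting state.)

Start state of the DFA: {p} (ε-closure of the NFA start).
{p} --a--> {q}  [new]
{p} --b--> {p,q,r}  [new]
{q} --a--> {p}  [seen]
{q} --b--> {p,q}  [new]
{p,q,r} --a--> {p,q}  [seen]
{p,q,r} --b--> {p,q,r}  [seen]
{p,q} --a--> {p,q}  [seen]
{p,q} --b--> {p,q,r}  [seen]
Reachable DFA states: {p}, {q}, {p,q,r}, {p,q}.
Accepting DFA states (contain an NFA accepting state): {q}, {p,q,r}, {p,q}.

3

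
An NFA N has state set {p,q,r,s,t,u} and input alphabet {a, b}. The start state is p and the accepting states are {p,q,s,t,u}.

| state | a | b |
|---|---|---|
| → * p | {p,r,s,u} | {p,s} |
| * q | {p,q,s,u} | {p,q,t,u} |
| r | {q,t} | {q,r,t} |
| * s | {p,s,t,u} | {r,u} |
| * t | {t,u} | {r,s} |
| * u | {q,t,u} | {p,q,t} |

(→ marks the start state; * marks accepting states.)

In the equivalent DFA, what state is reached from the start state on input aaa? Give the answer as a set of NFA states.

{p,q,r,s,t,u}

Start: {p}.
δ(p,a) = {p,r,s,u}.
Union: {p,r,s,u}.
After a: {p,r,s,u}.
δ(p,a) = {p,r,s,u}; δ(r,a) = {q,t}; δ(s,a) = {p,s,t,u}; δ(u,a) = {q,t,u}.
Union: {p,q,r,s,t,u}.
After a: {p,q,r,s,t,u}.
δ(p,a) = {p,r,s,u}; δ(q,a) = {p,q,s,u}; δ(r,a) = {q,t}; δ(s,a) = {p,s,t,u}; δ(t,a) = {t,u}; δ(u,a) = {q,t,u}.
Union: {p,q,r,s,t,u}.
After a: {p,q,r,s,t,u}.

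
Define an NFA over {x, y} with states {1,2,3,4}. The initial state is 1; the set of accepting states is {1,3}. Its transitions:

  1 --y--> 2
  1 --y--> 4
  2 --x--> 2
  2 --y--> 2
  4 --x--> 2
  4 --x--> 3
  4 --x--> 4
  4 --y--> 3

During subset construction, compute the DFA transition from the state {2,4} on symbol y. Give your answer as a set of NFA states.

{2,3}

δ(2,y) = {2}; δ(4,y) = {3}.
Union: {2,3}.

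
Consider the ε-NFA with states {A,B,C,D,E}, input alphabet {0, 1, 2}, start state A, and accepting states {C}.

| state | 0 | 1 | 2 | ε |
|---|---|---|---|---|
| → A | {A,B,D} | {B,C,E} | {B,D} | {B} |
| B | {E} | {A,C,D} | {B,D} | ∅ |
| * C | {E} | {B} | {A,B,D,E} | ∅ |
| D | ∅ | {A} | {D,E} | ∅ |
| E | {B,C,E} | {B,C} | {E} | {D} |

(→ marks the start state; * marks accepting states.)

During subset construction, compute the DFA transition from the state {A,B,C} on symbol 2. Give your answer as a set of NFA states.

{A,B,D,E}

δ(A,2) = {B,D}; δ(B,2) = {B,D}; δ(C,2) = {A,B,D,E}.
Union: {A,B,D,E}.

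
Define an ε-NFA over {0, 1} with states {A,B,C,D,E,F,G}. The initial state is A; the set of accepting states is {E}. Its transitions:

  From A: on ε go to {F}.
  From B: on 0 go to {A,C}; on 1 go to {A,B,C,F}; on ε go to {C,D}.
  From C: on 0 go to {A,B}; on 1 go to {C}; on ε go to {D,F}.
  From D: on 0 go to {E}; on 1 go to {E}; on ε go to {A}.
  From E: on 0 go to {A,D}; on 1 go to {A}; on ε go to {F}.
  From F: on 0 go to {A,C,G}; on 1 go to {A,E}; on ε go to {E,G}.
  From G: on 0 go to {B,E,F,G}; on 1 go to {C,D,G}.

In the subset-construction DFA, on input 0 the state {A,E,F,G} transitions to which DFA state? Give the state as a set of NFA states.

{A,B,C,D,E,F,G}

δ(A,0) = ∅; δ(E,0) = {A,D}; δ(F,0) = {A,C,G}; δ(G,0) = {B,E,F,G}.
Union: {A,B,C,D,E,F,G}.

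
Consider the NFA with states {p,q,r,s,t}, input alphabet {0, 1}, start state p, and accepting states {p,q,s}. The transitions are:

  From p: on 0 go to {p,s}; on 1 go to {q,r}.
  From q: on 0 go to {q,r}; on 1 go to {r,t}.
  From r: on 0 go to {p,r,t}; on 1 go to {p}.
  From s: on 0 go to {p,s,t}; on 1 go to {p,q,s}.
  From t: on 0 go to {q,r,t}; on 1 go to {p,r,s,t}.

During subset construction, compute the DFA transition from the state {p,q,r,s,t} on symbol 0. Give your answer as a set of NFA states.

{p,q,r,s,t}

δ(p,0) = {p,s}; δ(q,0) = {q,r}; δ(r,0) = {p,r,t}; δ(s,0) = {p,s,t}; δ(t,0) = {q,r,t}.
Union: {p,q,r,s,t}.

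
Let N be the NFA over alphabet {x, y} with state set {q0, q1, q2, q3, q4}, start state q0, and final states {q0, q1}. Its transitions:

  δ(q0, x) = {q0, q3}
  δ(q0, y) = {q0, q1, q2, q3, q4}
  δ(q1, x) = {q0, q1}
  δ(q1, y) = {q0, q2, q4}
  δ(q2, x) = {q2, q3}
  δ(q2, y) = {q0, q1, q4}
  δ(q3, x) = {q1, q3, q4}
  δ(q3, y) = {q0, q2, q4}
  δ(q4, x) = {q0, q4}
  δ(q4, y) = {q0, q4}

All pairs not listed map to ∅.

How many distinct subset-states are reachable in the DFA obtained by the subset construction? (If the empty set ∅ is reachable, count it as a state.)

4

Start state of the DFA: {q0}.
{q0} --x--> {q0, q3}  [new]
{q0} --y--> {q0, q1, q2, q3, q4}  [new]
{q0, q3} --x--> {q0, q1, q3, q4}  [new]
{q0, q3} --y--> {q0, q1, q2, q3, q4}  [seen]
{q0, q1, q2, q3, q4} --x--> {q0, q1, q2, q3, q4}  [seen]
{q0, q1, q2, q3, q4} --y--> {q0, q1, q2, q3, q4}  [seen]
{q0, q1, q3, q4} --x--> {q0, q1, q3, q4}  [seen]
{q0, q1, q3, q4} --y--> {q0, q1, q2, q3, q4}  [seen]
Reachable DFA states: {q0}, {q0, q3}, {q0, q1, q2, q3, q4}, {q0, q1, q3, q4}.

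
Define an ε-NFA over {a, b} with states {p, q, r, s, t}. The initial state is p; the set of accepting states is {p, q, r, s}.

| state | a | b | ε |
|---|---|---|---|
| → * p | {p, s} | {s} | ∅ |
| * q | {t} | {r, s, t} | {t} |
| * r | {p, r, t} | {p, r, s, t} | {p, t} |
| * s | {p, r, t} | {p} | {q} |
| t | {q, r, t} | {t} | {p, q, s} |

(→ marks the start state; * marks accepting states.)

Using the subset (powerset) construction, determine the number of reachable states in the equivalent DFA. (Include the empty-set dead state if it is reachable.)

3

Start state of the DFA: {p} (ε-closure of the NFA start).
{p} --a--> {p, q, s, t}  [new]
{p} --b--> {p, q, s, t}  [seen]
{p, q, s, t} --a--> {p, q, r, s, t}  [new]
{p, q, s, t} --b--> {p, q, r, s, t}  [seen]
{p, q, r, s, t} --a--> {p, q, r, s, t}  [seen]
{p, q, r, s, t} --b--> {p, q, r, s, t}  [seen]
Reachable DFA states: {p}, {p, q, s, t}, {p, q, r, s, t}.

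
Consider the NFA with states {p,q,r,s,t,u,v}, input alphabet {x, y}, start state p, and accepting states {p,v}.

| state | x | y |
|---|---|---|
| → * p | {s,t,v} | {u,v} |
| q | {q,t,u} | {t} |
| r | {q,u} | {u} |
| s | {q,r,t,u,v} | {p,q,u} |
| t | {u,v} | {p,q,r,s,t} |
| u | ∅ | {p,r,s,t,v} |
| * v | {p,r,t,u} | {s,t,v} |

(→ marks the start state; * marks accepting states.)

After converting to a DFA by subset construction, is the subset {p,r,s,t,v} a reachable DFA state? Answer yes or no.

Start state of the DFA: {p}.
{p} --x--> {s,t,v}  [new]
{p} --y--> {u,v}  [new]
{s,t,v} --x--> {p,q,r,t,u,v}  [new]
{s,t,v} --y--> {p,q,r,s,t,u,v}  [new]
{u,v} --x--> {p,r,t,u}  [new]
{u,v} --y--> {p,r,s,t,v}  [new]
{p,q,r,t,u,v} --x--> {p,q,r,s,t,u,v}  [seen]
{p,q,r,t,u,v} --y--> {p,q,r,s,t,u,v}  [seen]
{p,q,r,s,t,u,v} --x--> {p,q,r,s,t,u,v}  [seen]
{p,q,r,s,t,u,v} --y--> {p,q,r,s,t,u,v}  [seen]
{p,r,t,u} --x--> {q,s,t,u,v}  [new]
{p,r,t,u} --y--> {p,q,r,s,t,u,v}  [seen]
{p,r,s,t,v} --x--> {p,q,r,s,t,u,v}  [seen]
{p,r,s,t,v} --y--> {p,q,r,s,t,u,v}  [seen]
{q,s,t,u,v} --x--> {p,q,r,t,u,v}  [seen]
{q,s,t,u,v} --y--> {p,q,r,s,t,u,v}  [seen]
Reachable DFA states: {p}, {s,t,v}, {u,v}, {p,q,r,t,u,v}, {p,q,r,s,t,u,v}, {p,r,t,u}, {p,r,s,t,v}, {q,s,t,u,v}.
{p,r,s,t,v} is among them.

yes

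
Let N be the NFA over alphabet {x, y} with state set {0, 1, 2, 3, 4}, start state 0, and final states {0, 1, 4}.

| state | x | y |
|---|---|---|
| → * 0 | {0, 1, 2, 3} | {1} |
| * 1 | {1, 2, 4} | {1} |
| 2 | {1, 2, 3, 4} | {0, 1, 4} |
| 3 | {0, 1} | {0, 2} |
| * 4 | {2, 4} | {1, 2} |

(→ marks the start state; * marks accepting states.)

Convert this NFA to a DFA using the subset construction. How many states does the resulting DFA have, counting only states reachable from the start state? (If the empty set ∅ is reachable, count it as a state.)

Start state of the DFA: {0}.
{0} --x--> {0, 1, 2, 3}  [new]
{0} --y--> {1}  [new]
{0, 1, 2, 3} --x--> {0, 1, 2, 3, 4}  [new]
{0, 1, 2, 3} --y--> {0, 1, 2, 4}  [new]
{1} --x--> {1, 2, 4}  [new]
{1} --y--> {1}  [seen]
{0, 1, 2, 3, 4} --x--> {0, 1, 2, 3, 4}  [seen]
{0, 1, 2, 3, 4} --y--> {0, 1, 2, 4}  [seen]
{0, 1, 2, 4} --x--> {0, 1, 2, 3, 4}  [seen]
{0, 1, 2, 4} --y--> {0, 1, 2, 4}  [seen]
{1, 2, 4} --x--> {1, 2, 3, 4}  [new]
{1, 2, 4} --y--> {0, 1, 2, 4}  [seen]
{1, 2, 3, 4} --x--> {0, 1, 2, 3, 4}  [seen]
{1, 2, 3, 4} --y--> {0, 1, 2, 4}  [seen]
Reachable DFA states: {0}, {0, 1, 2, 3}, {1}, {0, 1, 2, 3, 4}, {0, 1, 2, 4}, {1, 2, 4}, {1, 2, 3, 4}.

7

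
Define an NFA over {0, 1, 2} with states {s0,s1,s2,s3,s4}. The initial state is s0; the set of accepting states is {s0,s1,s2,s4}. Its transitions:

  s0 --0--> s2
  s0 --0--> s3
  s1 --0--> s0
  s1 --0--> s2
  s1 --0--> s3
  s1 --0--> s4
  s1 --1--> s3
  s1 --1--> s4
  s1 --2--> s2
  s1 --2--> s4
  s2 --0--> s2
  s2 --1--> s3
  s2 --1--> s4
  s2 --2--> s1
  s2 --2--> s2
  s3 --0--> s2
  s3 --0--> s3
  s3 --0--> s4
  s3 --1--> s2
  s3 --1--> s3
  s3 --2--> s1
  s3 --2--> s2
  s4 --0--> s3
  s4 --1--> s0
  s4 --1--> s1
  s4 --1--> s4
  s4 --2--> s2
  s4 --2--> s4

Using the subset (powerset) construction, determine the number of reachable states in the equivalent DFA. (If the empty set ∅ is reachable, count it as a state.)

10

Start state of the DFA: {s0}.
{s0} --0--> {s2,s3}  [new]
{s0} --1--> ∅  [new]
{s0} --2--> ∅  [seen]
{s2,s3} --0--> {s2,s3,s4}  [new]
{s2,s3} --1--> {s2,s3,s4}  [seen]
{s2,s3} --2--> {s1,s2}  [new]
∅ --0--> ∅  [seen]
∅ --1--> ∅  [seen]
∅ --2--> ∅  [seen]
{s2,s3,s4} --0--> {s2,s3,s4}  [seen]
{s2,s3,s4} --1--> {s0,s1,s2,s3,s4}  [new]
{s2,s3,s4} --2--> {s1,s2,s4}  [new]
{s1,s2} --0--> {s0,s2,s3,s4}  [new]
{s1,s2} --1--> {s3,s4}  [new]
{s1,s2} --2--> {s1,s2,s4}  [seen]
{s0,s1,s2,s3,s4} --0--> {s0,s2,s3,s4}  [seen]
{s0,s1,s2,s3,s4} --1--> {s0,s1,s2,s3,s4}  [seen]
{s0,s1,s2,s3,s4} --2--> {s1,s2,s4}  [seen]
{s1,s2,s4} --0--> {s0,s2,s3,s4}  [seen]
{s1,s2,s4} --1--> {s0,s1,s3,s4}  [new]
{s1,s2,s4} --2--> {s1,s2,s4}  [seen]
{s0,s2,s3,s4} --0--> {s2,s3,s4}  [seen]
{s0,s2,s3,s4} --1--> {s0,s1,s2,s3,s4}  [seen]
{s0,s2,s3,s4} --2--> {s1,s2,s4}  [seen]
{s3,s4} --0--> {s2,s3,s4}  [seen]
{s3,s4} --1--> {s0,s1,s2,s3,s4}  [seen]
{s3,s4} --2--> {s1,s2,s4}  [seen]
{s0,s1,s3,s4} --0--> {s0,s2,s3,s4}  [seen]
{s0,s1,s3,s4} --1--> {s0,s1,s2,s3,s4}  [seen]
{s0,s1,s3,s4} --2--> {s1,s2,s4}  [seen]
Reachable DFA states: {s0}, {s2,s3}, ∅, {s2,s3,s4}, {s1,s2}, {s0,s1,s2,s3,s4}, {s1,s2,s4}, {s0,s2,s3,s4}, {s3,s4}, {s0,s1,s3,s4}.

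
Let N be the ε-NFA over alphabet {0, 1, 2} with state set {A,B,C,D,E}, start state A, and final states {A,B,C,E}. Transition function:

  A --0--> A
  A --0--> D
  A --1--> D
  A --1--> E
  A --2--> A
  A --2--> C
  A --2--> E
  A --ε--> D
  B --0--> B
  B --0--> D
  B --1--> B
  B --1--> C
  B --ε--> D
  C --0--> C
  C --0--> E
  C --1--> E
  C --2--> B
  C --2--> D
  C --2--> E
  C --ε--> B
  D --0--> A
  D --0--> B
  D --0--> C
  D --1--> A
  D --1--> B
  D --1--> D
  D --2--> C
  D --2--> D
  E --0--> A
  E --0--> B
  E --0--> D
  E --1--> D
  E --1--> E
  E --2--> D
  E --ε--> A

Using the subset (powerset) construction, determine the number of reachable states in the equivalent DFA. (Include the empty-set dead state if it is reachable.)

Start state of the DFA: {A,D} (ε-closure of the NFA start).
{A,D} --0--> {A,B,C,D}  [new]
{A,D} --1--> {A,B,D,E}  [new]
{A,D} --2--> {A,B,C,D,E}  [new]
{A,B,C,D} --0--> {A,B,C,D,E}  [seen]
{A,B,C,D} --1--> {A,B,C,D,E}  [seen]
{A,B,C,D} --2--> {A,B,C,D,E}  [seen]
{A,B,D,E} --0--> {A,B,C,D}  [seen]
{A,B,D,E} --1--> {A,B,C,D,E}  [seen]
{A,B,D,E} --2--> {A,B,C,D,E}  [seen]
{A,B,C,D,E} --0--> {A,B,C,D,E}  [seen]
{A,B,C,D,E} --1--> {A,B,C,D,E}  [seen]
{A,B,C,D,E} --2--> {A,B,C,D,E}  [seen]
Reachable DFA states: {A,D}, {A,B,C,D}, {A,B,D,E}, {A,B,C,D,E}.

4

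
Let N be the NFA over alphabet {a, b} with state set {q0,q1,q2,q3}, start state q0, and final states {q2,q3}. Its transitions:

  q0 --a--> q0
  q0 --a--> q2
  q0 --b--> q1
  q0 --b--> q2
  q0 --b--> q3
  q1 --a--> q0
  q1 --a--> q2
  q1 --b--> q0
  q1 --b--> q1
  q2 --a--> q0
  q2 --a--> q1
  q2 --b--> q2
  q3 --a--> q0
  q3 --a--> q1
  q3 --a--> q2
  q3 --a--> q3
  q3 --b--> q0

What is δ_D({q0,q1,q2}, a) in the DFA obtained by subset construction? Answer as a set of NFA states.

{q0,q1,q2}

δ(q0,a) = {q0,q2}; δ(q1,a) = {q0,q2}; δ(q2,a) = {q0,q1}.
Union: {q0,q1,q2}.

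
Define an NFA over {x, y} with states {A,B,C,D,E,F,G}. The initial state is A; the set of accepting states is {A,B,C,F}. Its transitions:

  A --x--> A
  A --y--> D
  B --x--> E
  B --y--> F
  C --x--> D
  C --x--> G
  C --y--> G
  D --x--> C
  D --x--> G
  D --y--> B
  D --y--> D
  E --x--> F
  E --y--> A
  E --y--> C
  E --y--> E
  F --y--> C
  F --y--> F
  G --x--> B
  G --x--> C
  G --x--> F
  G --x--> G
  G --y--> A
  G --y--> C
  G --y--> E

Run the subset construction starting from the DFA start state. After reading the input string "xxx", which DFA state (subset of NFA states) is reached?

Start: {A}.
δ(A,x) = {A}.
Union: {A}.
After x: {A}.
δ(A,x) = {A}.
Union: {A}.
After x: {A}.
δ(A,x) = {A}.
Union: {A}.
After x: {A}.

{A}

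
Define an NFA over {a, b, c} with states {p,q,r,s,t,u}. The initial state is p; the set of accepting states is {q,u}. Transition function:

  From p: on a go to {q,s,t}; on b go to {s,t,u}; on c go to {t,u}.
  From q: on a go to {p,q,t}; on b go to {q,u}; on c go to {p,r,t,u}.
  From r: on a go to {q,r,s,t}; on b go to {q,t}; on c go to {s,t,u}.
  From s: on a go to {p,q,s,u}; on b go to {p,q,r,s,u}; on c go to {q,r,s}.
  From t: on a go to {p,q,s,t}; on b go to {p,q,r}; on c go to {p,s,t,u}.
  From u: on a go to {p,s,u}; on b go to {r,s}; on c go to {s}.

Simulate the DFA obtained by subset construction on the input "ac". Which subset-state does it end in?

Start: {p}.
δ(p,a) = {q,s,t}.
Union: {q,s,t}.
After a: {q,s,t}.
δ(q,c) = {p,r,t,u}; δ(s,c) = {q,r,s}; δ(t,c) = {p,s,t,u}.
Union: {p,q,r,s,t,u}.
After c: {p,q,r,s,t,u}.

{p,q,r,s,t,u}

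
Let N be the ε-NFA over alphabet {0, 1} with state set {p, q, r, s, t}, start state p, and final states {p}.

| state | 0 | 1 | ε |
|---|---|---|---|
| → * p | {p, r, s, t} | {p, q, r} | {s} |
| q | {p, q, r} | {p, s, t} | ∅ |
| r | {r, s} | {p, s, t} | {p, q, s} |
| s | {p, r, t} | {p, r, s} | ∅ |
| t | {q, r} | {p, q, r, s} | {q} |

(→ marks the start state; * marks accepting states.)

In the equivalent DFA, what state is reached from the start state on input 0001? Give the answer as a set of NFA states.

Start: {p, s}.
δ(p,0) = {p, r, s, t}; δ(s,0) = {p, r, t}.
Union: {p, r, s, t}.
ε-closure gives {p, q, r, s, t}.
After 0: {p, q, r, s, t}.
δ(p,0) = {p, r, s, t}; δ(q,0) = {p, q, r}; δ(r,0) = {r, s}; δ(s,0) = {p, r, t}; δ(t,0) = {q, r}.
Union: {p, q, r, s, t}.
After 0: {p, q, r, s, t}.
δ(p,0) = {p, r, s, t}; δ(q,0) = {p, q, r}; δ(r,0) = {r, s}; δ(s,0) = {p, r, t}; δ(t,0) = {q, r}.
Union: {p, q, r, s, t}.
After 0: {p, q, r, s, t}.
δ(p,1) = {p, q, r}; δ(q,1) = {p, s, t}; δ(r,1) = {p, s, t}; δ(s,1) = {p, r, s}; δ(t,1) = {p, q, r, s}.
Union: {p, q, r, s, t}.
After 1: {p, q, r, s, t}.

{p, q, r, s, t}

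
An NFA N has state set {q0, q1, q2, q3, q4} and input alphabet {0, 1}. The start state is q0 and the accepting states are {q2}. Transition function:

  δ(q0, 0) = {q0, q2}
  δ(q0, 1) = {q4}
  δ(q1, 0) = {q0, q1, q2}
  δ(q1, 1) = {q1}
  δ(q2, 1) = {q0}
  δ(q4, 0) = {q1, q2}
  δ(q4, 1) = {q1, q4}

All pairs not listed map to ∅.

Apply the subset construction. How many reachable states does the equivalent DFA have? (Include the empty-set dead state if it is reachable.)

Start state of the DFA: {q0}.
{q0} --0--> {q0, q2}  [new]
{q0} --1--> {q4}  [new]
{q0, q2} --0--> {q0, q2}  [seen]
{q0, q2} --1--> {q0, q4}  [new]
{q4} --0--> {q1, q2}  [new]
{q4} --1--> {q1, q4}  [new]
{q0, q4} --0--> {q0, q1, q2}  [new]
{q0, q4} --1--> {q1, q4}  [seen]
{q1, q2} --0--> {q0, q1, q2}  [seen]
{q1, q2} --1--> {q0, q1}  [new]
{q1, q4} --0--> {q0, q1, q2}  [seen]
{q1, q4} --1--> {q1, q4}  [seen]
{q0, q1, q2} --0--> {q0, q1, q2}  [seen]
{q0, q1, q2} --1--> {q0, q1, q4}  [new]
{q0, q1} --0--> {q0, q1, q2}  [seen]
{q0, q1} --1--> {q1, q4}  [seen]
{q0, q1, q4} --0--> {q0, q1, q2}  [seen]
{q0, q1, q4} --1--> {q1, q4}  [seen]
Reachable DFA states: {q0}, {q0, q2}, {q4}, {q0, q4}, {q1, q2}, {q1, q4}, {q0, q1, q2}, {q0, q1}, {q0, q1, q4}.

9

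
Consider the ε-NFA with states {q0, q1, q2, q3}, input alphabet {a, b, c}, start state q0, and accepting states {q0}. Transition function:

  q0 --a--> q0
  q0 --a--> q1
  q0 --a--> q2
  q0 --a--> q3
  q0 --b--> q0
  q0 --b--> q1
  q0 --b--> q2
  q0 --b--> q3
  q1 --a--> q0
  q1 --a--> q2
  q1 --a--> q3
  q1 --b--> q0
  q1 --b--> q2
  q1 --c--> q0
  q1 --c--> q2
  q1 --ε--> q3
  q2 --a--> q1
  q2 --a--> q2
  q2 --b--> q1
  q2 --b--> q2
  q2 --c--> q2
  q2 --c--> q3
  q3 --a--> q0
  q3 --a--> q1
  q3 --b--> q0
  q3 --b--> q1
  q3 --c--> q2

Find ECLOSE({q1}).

{q1, q3}

Begin with {q1}.
q1 →ε {q3}; add q3.
ε-closure = {q1, q3}.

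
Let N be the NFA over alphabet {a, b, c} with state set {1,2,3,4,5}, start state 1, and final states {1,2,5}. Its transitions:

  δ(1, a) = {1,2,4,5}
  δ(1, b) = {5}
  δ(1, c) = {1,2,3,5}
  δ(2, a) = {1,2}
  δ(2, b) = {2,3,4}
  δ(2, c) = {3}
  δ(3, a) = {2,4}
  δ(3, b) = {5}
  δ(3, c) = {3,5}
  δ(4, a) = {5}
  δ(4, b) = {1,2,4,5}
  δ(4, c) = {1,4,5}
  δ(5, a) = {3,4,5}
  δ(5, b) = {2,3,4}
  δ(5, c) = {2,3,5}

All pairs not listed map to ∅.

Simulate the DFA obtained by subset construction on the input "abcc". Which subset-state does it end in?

{1,2,3,4,5}

Start: {1}.
δ(1,a) = {1,2,4,5}.
Union: {1,2,4,5}.
After a: {1,2,4,5}.
δ(1,b) = {5}; δ(2,b) = {2,3,4}; δ(4,b) = {1,2,4,5}; δ(5,b) = {2,3,4}.
Union: {1,2,3,4,5}.
After b: {1,2,3,4,5}.
δ(1,c) = {1,2,3,5}; δ(2,c) = {3}; δ(3,c) = {3,5}; δ(4,c) = {1,4,5}; δ(5,c) = {2,3,5}.
Union: {1,2,3,4,5}.
After c: {1,2,3,4,5}.
δ(1,c) = {1,2,3,5}; δ(2,c) = {3}; δ(3,c) = {3,5}; δ(4,c) = {1,4,5}; δ(5,c) = {2,3,5}.
Union: {1,2,3,4,5}.
After c: {1,2,3,4,5}.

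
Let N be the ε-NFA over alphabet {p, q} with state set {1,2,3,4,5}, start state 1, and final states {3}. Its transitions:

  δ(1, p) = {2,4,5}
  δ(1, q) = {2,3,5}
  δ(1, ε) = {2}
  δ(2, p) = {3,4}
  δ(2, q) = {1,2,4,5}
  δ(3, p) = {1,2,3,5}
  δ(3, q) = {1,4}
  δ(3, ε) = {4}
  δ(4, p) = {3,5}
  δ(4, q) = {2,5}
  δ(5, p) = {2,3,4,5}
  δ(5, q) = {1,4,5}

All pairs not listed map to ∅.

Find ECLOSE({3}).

{3,4}

Begin with {3}.
3 →ε {4}; add 4.
ε-closure = {3,4}.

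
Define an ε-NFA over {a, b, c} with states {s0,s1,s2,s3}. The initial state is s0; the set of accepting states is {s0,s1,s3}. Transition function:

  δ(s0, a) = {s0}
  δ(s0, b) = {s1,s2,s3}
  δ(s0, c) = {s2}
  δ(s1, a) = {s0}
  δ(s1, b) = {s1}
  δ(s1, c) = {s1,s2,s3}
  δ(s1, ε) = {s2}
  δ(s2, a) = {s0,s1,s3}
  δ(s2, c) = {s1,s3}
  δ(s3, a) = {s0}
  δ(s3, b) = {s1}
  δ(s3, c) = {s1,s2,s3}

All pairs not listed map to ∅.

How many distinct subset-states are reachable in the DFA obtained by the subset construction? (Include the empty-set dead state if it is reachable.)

Start state of the DFA: {s0} (ε-closure of the NFA start).
{s0} --a--> {s0}  [seen]
{s0} --b--> {s1,s2,s3}  [new]
{s0} --c--> {s2}  [new]
{s1,s2,s3} --a--> {s0,s1,s2,s3}  [new]
{s1,s2,s3} --b--> {s1,s2}  [new]
{s1,s2,s3} --c--> {s1,s2,s3}  [seen]
{s2} --a--> {s0,s1,s2,s3}  [seen]
{s2} --b--> ∅  [new]
{s2} --c--> {s1,s2,s3}  [seen]
{s0,s1,s2,s3} --a--> {s0,s1,s2,s3}  [seen]
{s0,s1,s2,s3} --b--> {s1,s2,s3}  [seen]
{s0,s1,s2,s3} --c--> {s1,s2,s3}  [seen]
{s1,s2} --a--> {s0,s1,s2,s3}  [seen]
{s1,s2} --b--> {s1,s2}  [seen]
{s1,s2} --c--> {s1,s2,s3}  [seen]
∅ --a--> ∅  [seen]
∅ --b--> ∅  [seen]
∅ --c--> ∅  [seen]
Reachable DFA states: {s0}, {s1,s2,s3}, {s2}, {s0,s1,s2,s3}, {s1,s2}, ∅.

6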